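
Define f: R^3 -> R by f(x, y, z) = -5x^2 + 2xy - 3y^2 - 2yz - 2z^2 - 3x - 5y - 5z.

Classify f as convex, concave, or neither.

f is quadratic, so its Hessian is the constant matrix H = [[-10, 2, 0], [2, -6, -2], [0, -2, -4]].
Leading principal minors: -10, 56, -184.
Signs alternate −, +, − ⇒ H ≺ 0 ⇒ concave.

concave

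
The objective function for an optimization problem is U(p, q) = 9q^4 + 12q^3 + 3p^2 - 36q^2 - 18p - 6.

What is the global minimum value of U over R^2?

U(p,q) separates as A(p) + B(q) − 6, so its minimum is min A + min B − 6.
A'(p) = 6p - 18 vanishes at p ∈ {3}; B'(q) = 36q(q - 1)(q + 2) vanishes at q ∈ {-2, 0, 1}.
Local minima of A (where A''>0): A(3)=-27. Local minima of B: B(-2)=-96, B(1)=-15.
So the global minimum of U is A(3) + B(-2) − 6 = -27 − 96 − 6 = -129, attained at (3, -2).

-129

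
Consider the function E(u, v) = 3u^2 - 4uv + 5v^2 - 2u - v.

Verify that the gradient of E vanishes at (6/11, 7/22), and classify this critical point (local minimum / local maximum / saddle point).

local minimum

∇E = (6u - 4v - 2, -4u + 10v - 1); substituting (6/11, 7/22) gives ∇E = (0, 0), so (6/11, 7/22) is indeed a critical point.
The Hessian of E is constant: H = [[6, -4], [-4, 10]].
det(H) = 6·10 − (-4)² = 44.
det(H) > 0 and tr(H) = 16 > 0, so H is positive definite and the point is a local minimum.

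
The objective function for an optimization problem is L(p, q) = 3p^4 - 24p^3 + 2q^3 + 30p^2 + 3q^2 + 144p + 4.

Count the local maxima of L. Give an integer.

1

L separates as a function of p plus a function of q, so ∇L=0 decouples.
∂L/∂p = 12(p - 4)(p - 3)(p + 1) = 0 at p ∈ {-1, 3, 4}; ∂L/∂q = 6q(q + 1) = 0 at q ∈ {-1, 0}.
The Hessian is diagonal: diag(L_pp, L_qq). Second derivatives: L_pp(-1)=240, L_pp(3)=-48, L_pp(4)=60; L_qq(-1)=-6, L_qq(0)=6.
Local maxima occur where both diagonal entries negative: (3, -1). Count: 1.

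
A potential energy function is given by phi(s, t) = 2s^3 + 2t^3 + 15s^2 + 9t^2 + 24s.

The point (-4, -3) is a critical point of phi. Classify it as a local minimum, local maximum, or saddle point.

The mixed partial ∂²phi/∂s∂t is 0, so the Hessian at any point is diag(phi_ss, phi_tt) = diag(6(2s + 5), 6(2t + 3)).
At (-4, -3): H = diag(-18, -18).
Both eigenvalues are negative, so H is negative definite: a local maximum.

local maximum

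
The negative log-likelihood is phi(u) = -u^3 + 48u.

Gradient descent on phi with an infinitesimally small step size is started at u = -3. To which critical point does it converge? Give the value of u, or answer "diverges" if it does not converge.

phi'(u) = -3(u - 4)(u + 4), so phi'(-3) = 21.
Gradient descent moves in the -phi' direction, i.e. u is decreasing.
The nearest critical point in that direction is u = -4, where phi'' = 24 > 0 (a local minimum). The iterate converges there.

-4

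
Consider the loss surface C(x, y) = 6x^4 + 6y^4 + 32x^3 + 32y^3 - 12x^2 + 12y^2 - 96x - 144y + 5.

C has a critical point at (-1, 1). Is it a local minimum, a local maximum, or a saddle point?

The mixed partial ∂²C/∂x∂y is 0, so the Hessian at any point is diag(C_xx, C_yy) = diag(24(3x^2 + 8x - 1), 24(3y^2 + 8y + 1)).
At (-1, 1): H = diag(-144, 288).
The eigenvalues have opposite signs, so H is indefinite: a saddle point.

saddle point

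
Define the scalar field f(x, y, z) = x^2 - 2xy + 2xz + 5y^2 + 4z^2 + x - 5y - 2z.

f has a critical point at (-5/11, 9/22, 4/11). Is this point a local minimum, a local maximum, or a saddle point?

local minimum

The Hessian is constant: H = [[2, -2, 2], [-2, 10, 0], [2, 0, 8]].
Leading principal minors: Δ₁ = 2, Δ₂ = 16, Δ₃ = 88.
All leading minors are positive, so H is positive definite: a local minimum.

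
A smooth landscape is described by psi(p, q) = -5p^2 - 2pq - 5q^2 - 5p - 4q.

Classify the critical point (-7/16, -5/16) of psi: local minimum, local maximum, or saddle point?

The Hessian of psi is constant: H = [[-10, -2], [-2, -10]].
det(H) = (-10)·(-10) − (-2)² = 96.
det(H) > 0 and tr(H) = -20 < 0, so H is negative definite and the point is a local maximum.

local maximum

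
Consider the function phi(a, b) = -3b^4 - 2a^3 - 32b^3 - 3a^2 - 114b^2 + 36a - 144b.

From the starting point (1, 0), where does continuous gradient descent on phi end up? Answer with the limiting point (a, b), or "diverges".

phi is separable, so gradient descent decouples: a follows -∂phi/∂a, b follows -∂phi/∂b.
∂phi/∂a = -6(a - 2)(a + 3); at a=1 this is 24, so a decreases.
∂phi/∂b = -12(b + 1)(b + 3)(b + 4); at b=0 this is -144, so b increases.
The b-coordinate has no critical point in that direction and runs off to infinity.

diverges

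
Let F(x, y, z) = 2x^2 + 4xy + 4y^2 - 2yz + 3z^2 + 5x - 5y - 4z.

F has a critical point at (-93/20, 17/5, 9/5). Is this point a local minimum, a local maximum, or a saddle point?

The Hessian is constant: H = [[4, 4, 0], [4, 8, -2], [0, -2, 6]].
Leading principal minors: Δ₁ = 4, Δ₂ = 16, Δ₃ = 80.
All leading minors are positive, so H is positive definite: a local minimum.

local minimum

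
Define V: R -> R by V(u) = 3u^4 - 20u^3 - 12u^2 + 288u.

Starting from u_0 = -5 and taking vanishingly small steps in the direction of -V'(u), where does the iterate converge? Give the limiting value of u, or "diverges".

V'(u) = 12(u - 4)(u - 3)(u + 2), so V'(-5) = -2592.
Gradient descent moves in the -V' direction, i.e. u is increasing.
The nearest critical point in that direction is u = -2, where V'' = 360 > 0 (a local minimum). The iterate converges there.

-2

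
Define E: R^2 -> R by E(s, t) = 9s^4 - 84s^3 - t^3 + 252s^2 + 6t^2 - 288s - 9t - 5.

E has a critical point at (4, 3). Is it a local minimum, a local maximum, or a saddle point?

The mixed partial ∂²E/∂s∂t is 0, so the Hessian at any point is diag(E_ss, E_tt) = diag(36(3s^2 - 14s + 14), 6(-t + 2)).
At (4, 3): H = diag(216, -6).
The eigenvalues have opposite signs, so H is indefinite: a saddle point.

saddle point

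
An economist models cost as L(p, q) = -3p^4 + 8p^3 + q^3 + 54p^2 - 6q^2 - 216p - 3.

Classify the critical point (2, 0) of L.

The mixed partial ∂²L/∂p∂q is 0, so the Hessian at any point is diag(L_pp, L_qq) = diag(12(-3p^2 + 4p + 9), 6(q - 2)).
At (2, 0): H = diag(60, -12).
The eigenvalues have opposite signs, so H is indefinite: a saddle point.

saddle point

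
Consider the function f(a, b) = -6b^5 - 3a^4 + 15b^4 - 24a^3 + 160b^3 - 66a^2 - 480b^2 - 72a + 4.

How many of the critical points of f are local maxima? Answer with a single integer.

f separates as a function of a plus a function of b, so ∇f=0 decouples.
∂f/∂a = -12(a + 1)(a + 2)(a + 3) = 0 at a ∈ {-3, -2, -1}; ∂f/∂b = -30b(b - 4)(b - 2)(b + 4) = 0 at b ∈ {-4, 0, 2, 4}.
The Hessian is diagonal: diag(f_aa, f_bb). Second derivatives: f_aa(-3)=-24, f_aa(-2)=12, f_aa(-1)=-24; f_bb(-4)=5760, f_bb(0)=-960, f_bb(2)=720, f_bb(4)=-1920.
Local maxima occur where both diagonal entries negative: (-3, 0), (-3, 4), (-1, 0), (-1, 4). Count: 4.

4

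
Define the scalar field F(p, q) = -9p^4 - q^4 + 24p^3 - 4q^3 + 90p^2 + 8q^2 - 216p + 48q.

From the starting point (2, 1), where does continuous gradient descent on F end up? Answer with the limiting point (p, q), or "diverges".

F is separable, so gradient descent decouples: p follows -∂F/∂p, q follows -∂F/∂q.
∂F/∂p = -36(p - 3)(p - 1)(p + 2); at p=2 this is 144, so p decreases.
∂F/∂q = -4(q - 2)(q + 2)(q + 3); at q=1 this is 48, so q decreases.
p converges to its nearest critical value 1 (a local min of the p-part); q converges to -2. The iterate converges to (1, -2).

(1, -2)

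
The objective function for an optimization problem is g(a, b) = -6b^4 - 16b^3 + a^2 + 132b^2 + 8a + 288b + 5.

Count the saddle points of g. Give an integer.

2

g separates as a function of a plus a function of b, so ∇g=0 decouples.
∂g/∂a = 2(a + 4) = 0 at a ∈ {-4}; ∂g/∂b = -24(b - 3)(b + 1)(b + 4) = 0 at b ∈ {-4, -1, 3}.
The Hessian is diagonal: diag(g_aa, g_bb). Second derivatives: g_aa(-4)=2; g_bb(-4)=-504, g_bb(-1)=288, g_bb(3)=-672.
Saddle points occur where the two diagonal entries have opposite signs: (-4, -4), (-4, 3). Count: 2.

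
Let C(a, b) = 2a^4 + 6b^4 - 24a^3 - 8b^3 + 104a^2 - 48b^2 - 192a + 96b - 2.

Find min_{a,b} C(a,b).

-354

C(a,b) separates as P(a) + Q(b) − 2, so its minimum is min P + min Q − 2.
P'(a) = 8(a - 4)(a - 3)(a - 2) vanishes at a ∈ {2, 3, 4}; Q'(b) = 24(b - 2)(b - 1)(b + 2) vanishes at b ∈ {-2, 1, 2}.
Local minima of P (where P''>0): P(2)=-128, P(4)=-128. Local minima of Q: Q(-2)=-224, Q(2)=32.
So the global minimum of C is P(2) + Q(-2) − 2 = -128 − 224 − 2 = -354, attained at (2, -2).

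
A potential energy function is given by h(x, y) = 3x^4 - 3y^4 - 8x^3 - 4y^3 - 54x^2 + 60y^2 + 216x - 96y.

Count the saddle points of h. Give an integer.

5

h separates as a function of x plus a function of y, so ∇h=0 decouples.
∂h/∂x = 12(x - 3)(x - 2)(x + 3) = 0 at x ∈ {-3, 2, 3}; ∂h/∂y = -12(y - 2)(y - 1)(y + 4) = 0 at y ∈ {-4, 1, 2}.
The Hessian is diagonal: diag(h_xx, h_yy). Second derivatives: h_xx(-3)=360, h_xx(2)=-60, h_xx(3)=72; h_yy(-4)=-360, h_yy(1)=60, h_yy(2)=-72.
Saddle points occur where the two diagonal entries have opposite signs: (-3, -4), (-3, 2), (2, 1), (3, -4), (3, 2). Count: 5.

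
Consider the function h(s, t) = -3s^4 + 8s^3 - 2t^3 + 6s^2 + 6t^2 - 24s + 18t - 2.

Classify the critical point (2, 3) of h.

local maximum

The mixed partial ∂²h/∂s∂t is 0, so the Hessian at any point is diag(h_ss, h_tt) = diag(12(-3s^2 + 4s + 1), 12(-t + 1)).
At (2, 3): H = diag(-36, -24).
Both eigenvalues are negative, so H is negative definite: a local maximum.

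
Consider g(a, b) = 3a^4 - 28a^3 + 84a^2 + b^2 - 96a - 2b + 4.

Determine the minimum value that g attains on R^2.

-61

g(a,b) separates as P(a) + Q(b) + 4, so its minimum is min P + min Q + 4.
P'(a) = 12(a - 4)(a - 2)(a - 1) vanishes at a ∈ {1, 2, 4}; Q'(b) = 2b - 2 vanishes at b ∈ {1}.
Local minima of P (where P''>0): P(1)=-37, P(4)=-64. Local minima of Q: Q(1)=-1.
So the global minimum of g is P(4) + Q(1) + 4 = -64 − 1 + 4 = -61, attained at (4, 1).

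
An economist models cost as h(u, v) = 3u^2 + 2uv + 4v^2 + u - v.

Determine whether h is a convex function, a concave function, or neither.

h is quadratic, so its Hessian is the constant matrix H = [[6, 2], [2, 8]].
det(H) = 44, tr(H) = 14.
det(H) > 0 and tr(H) > 0, so H is positive definite everywhere: convex.

convex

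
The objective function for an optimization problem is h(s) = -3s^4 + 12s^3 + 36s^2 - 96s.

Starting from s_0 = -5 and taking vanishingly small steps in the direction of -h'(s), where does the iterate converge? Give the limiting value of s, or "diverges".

h'(s) = -12(s - 4)(s - 1)(s + 2), so h'(-5) = 1944.
Gradient descent moves in the -h' direction, i.e. s is decreasing.
There is no critical point below s=-5, and h' keeps the same sign, so the iterate runs off to −∞.

diverges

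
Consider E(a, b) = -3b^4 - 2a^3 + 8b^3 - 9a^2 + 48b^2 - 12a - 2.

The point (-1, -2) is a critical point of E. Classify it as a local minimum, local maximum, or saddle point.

local maximum

The mixed partial ∂²E/∂a∂b is 0, so the Hessian at any point is diag(E_aa, E_bb) = diag(-6(2a + 3), 12(-3b^2 + 4b + 8)).
At (-1, -2): H = diag(-6, -144).
Both eigenvalues are negative, so H is negative definite: a local maximum.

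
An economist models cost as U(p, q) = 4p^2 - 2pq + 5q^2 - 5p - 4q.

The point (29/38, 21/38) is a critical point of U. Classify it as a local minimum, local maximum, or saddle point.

The Hessian of U is constant: H = [[8, -2], [-2, 10]].
det(H) = 8·10 − (-2)² = 76.
det(H) > 0 and tr(H) = 18 > 0, so H is positive definite and the point is a local minimum.

local minimum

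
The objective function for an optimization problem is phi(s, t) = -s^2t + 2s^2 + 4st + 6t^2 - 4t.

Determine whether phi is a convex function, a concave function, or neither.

neither

The term -s^2t is cubic, so the Hessian is not constant.
∂²phi/∂s² = -2t + 4, which takes both signs as t varies (negative for sufficiently large t). A diagonal entry of the Hessian changing sign means the Hessian is neither positive- nor negative-semidefinite on all of R^2.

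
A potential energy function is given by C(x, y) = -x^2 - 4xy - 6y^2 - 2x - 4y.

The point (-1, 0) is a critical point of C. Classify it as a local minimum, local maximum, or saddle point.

The Hessian of C is constant: H = [[-2, -4], [-4, -12]].
det(H) = (-2)·(-12) − (-4)² = 8.
det(H) > 0 and tr(H) = -14 < 0, so H is negative definite and the point is a local maximum.

local maximum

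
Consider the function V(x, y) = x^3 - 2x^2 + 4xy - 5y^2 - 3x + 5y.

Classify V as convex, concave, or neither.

neither

The term x^3 is cubic, so the Hessian is not constant.
∂²V/∂x² = 6x - 4, which takes both signs as x varies (negative for sufficiently negative x). A diagonal entry of the Hessian changing sign means the Hessian is neither positive- nor negative-semidefinite on all of R^2.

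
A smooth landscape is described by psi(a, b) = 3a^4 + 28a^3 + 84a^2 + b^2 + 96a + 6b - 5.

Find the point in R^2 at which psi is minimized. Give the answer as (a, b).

psi(a,b) separates as P(a) + Q(b) − 5, so its minimum is min P + min Q − 5.
P'(a) = 12(a + 1)(a + 2)(a + 4) vanishes at a ∈ {-4, -2, -1}; Q'(b) = 2b + 6 vanishes at b ∈ {-3}.
Local minima of P (where P''>0): P(-4)=-64, P(-1)=-37. Local minima of Q: Q(-3)=-9.
So the global minimum of psi is P(-4) + Q(-3) − 5 = -64 − 9 − 5 = -78, attained at (-4, -3).

(-4, -3)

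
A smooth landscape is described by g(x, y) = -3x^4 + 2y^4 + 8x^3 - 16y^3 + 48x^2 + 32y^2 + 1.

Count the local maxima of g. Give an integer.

2

g separates as a function of x plus a function of y, so ∇g=0 decouples.
∂g/∂x = -12x(x - 4)(x + 2) = 0 at x ∈ {-2, 0, 4}; ∂g/∂y = 8y(y - 4)(y - 2) = 0 at y ∈ {0, 2, 4}.
The Hessian is diagonal: diag(g_xx, g_yy). Second derivatives: g_xx(-2)=-144, g_xx(0)=96, g_xx(4)=-288; g_yy(0)=64, g_yy(2)=-32, g_yy(4)=64.
Local maxima occur where both diagonal entries negative: (-2, 2), (4, 2). Count: 2.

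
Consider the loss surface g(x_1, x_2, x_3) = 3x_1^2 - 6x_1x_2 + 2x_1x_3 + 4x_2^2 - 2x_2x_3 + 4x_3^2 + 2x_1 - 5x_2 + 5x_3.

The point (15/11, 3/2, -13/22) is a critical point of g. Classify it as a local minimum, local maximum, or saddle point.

The Hessian is constant: H = [[6, -6, 2], [-6, 8, -2], [2, -2, 8]].
Leading principal minors: Δ₁ = 6, Δ₂ = 12, Δ₃ = 88.
All leading minors are positive, so H is positive definite: a local minimum.

local minimum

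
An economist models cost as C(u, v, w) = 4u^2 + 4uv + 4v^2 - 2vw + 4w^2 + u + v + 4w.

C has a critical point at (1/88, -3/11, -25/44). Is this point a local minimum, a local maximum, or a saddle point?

local minimum

The Hessian is constant: H = [[8, 4, 0], [4, 8, -2], [0, -2, 8]].
Leading principal minors: Δ₁ = 8, Δ₂ = 48, Δ₃ = 352.
All leading minors are positive, so H is positive definite: a local minimum.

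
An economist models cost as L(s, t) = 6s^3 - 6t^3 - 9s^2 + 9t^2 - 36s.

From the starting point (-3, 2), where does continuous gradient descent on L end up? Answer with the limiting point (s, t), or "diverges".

L is separable, so gradient descent decouples: s follows -∂L/∂s, t follows -∂L/∂t.
∂L/∂s = 18(s - 2)(s + 1); at s=-3 this is 180, so s decreases.
∂L/∂t = -18t(t - 1); at t=2 this is -36, so t increases.
The s-coordinate has no critical point in that direction and runs off to infinity.

diverges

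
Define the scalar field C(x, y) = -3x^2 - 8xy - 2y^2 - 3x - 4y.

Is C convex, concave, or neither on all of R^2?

C is quadratic, so its Hessian is the constant matrix H = [[-6, -8], [-8, -4]].
det(H) = -40, tr(H) = -10.
det(H) < 0, so H is indefinite: neither convex nor concave.

neither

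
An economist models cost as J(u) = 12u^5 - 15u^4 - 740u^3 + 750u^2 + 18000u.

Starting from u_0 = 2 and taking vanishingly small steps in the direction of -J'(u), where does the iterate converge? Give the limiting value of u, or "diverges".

-3

J'(u) = 60(u - 5)(u - 4)(u + 3)(u + 5), so J'(2) = 12600.
Gradient descent moves in the -J' direction, i.e. u is decreasing.
The nearest critical point in that direction is u = -3, where J'' = 6720 > 0 (a local minimum). The iterate converges there.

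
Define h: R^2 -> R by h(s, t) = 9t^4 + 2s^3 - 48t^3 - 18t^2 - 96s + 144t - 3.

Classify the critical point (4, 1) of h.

saddle point

The mixed partial ∂²h/∂s∂t is 0, so the Hessian at any point is diag(h_ss, h_tt) = diag(12s, 36(3t^2 - 8t - 1)).
At (4, 1): H = diag(48, -216).
The eigenvalues have opposite signs, so H is indefinite: a saddle point.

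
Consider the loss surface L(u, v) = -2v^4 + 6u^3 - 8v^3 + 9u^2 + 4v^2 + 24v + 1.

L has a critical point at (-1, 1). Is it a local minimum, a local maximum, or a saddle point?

The mixed partial ∂²L/∂u∂v is 0, so the Hessian at any point is diag(L_uu, L_vv) = diag(18(2u + 1), 8(-3v^2 - 6v + 1)).
At (-1, 1): H = diag(-18, -64).
Both eigenvalues are negative, so H is negative definite: a local maximum.

local maximum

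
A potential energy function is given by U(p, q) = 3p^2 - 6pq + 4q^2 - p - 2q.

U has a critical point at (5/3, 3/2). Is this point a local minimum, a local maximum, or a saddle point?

local minimum

The Hessian of U is constant: H = [[6, -6], [-6, 8]].
det(H) = 6·8 − (-6)² = 12.
det(H) > 0 and tr(H) = 14 > 0, so H is positive definite and the point is a local minimum.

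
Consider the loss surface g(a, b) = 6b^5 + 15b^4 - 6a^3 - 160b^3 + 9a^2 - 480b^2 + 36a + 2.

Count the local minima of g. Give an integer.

2

g separates as a function of a plus a function of b, so ∇g=0 decouples.
∂g/∂a = -18(a - 2)(a + 1) = 0 at a ∈ {-1, 2}; ∂g/∂b = 30b(b - 4)(b + 2)(b + 4) = 0 at b ∈ {-4, -2, 0, 4}.
The Hessian is diagonal: diag(g_aa, g_bb). Second derivatives: g_aa(-1)=54, g_aa(2)=-54; g_bb(-4)=-1920, g_bb(-2)=720, g_bb(0)=-960, g_bb(4)=5760.
Local minima occur where both diagonal entries positive: (-1, -2), (-1, 4). Count: 2.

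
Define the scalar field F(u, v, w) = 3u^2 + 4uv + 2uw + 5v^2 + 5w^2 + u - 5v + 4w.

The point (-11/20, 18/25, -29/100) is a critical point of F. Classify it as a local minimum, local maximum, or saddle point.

The Hessian is constant: H = [[6, 4, 2], [4, 10, 0], [2, 0, 10]].
Leading principal minors: Δ₁ = 6, Δ₂ = 44, Δ₃ = 400.
All leading minors are positive, so H is positive definite: a local minimum.

local minimum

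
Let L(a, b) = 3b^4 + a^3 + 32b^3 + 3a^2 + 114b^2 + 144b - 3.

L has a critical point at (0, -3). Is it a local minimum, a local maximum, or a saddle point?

saddle point

The mixed partial ∂²L/∂a∂b is 0, so the Hessian at any point is diag(L_aa, L_bb) = diag(6(a + 1), 12(3b^2 + 16b + 19)).
At (0, -3): H = diag(6, -24).
The eigenvalues have opposite signs, so H is indefinite: a saddle point.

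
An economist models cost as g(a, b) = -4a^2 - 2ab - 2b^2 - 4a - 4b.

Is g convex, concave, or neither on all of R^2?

g is quadratic, so its Hessian is the constant matrix H = [[-8, -2], [-2, -4]].
det(H) = 28, tr(H) = -12.
det(H) > 0 and tr(H) < 0, so H is negative definite everywhere: concave.

concave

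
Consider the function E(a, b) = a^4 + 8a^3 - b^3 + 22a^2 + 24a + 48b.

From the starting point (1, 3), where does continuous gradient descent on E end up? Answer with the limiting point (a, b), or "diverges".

E is separable, so gradient descent decouples: a follows -∂E/∂a, b follows -∂E/∂b.
∂E/∂a = 4(a + 1)(a + 2)(a + 3); at a=1 this is 96, so a decreases.
∂E/∂b = -3(b - 4)(b + 4); at b=3 this is 21, so b decreases.
a converges to its nearest critical value -1 (a local min of the a-part); b converges to -4. The iterate converges to (-1, -4).

(-1, -4)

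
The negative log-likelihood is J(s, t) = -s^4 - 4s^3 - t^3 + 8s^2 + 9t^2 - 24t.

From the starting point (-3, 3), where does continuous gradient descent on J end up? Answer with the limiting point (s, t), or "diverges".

J is separable, so gradient descent decouples: s follows -∂J/∂s, t follows -∂J/∂t.
∂J/∂s = -4s(s - 1)(s + 4); at s=-3 this is -48, so s increases.
∂J/∂t = -3(t - 4)(t - 2); at t=3 this is 3, so t decreases.
s converges to its nearest critical value 0 (a local min of the s-part); t converges to 2. The iterate converges to (0, 2).

(0, 2)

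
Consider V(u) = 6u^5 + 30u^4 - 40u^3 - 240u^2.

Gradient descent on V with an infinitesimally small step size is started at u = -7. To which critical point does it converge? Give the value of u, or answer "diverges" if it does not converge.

diverges

V'(u) = 30u(u - 2)(u + 2)(u + 4), so V'(-7) = 28350.
Gradient descent moves in the -V' direction, i.e. u is decreasing.
There is no critical point below u=-7, and V' keeps the same sign, so the iterate runs off to −∞.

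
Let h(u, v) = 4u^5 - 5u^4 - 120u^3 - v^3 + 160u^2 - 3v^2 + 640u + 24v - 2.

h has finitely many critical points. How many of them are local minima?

h separates as a function of u plus a function of v, so ∇h=0 decouples.
∂h/∂u = 20(u - 4)(u - 2)(u + 1)(u + 4) = 0 at u ∈ {-4, -1, 2, 4}; ∂h/∂v = -3(v - 2)(v + 4) = 0 at v ∈ {-4, 2}.
The Hessian is diagonal: diag(h_uu, h_vv). Second derivatives: h_uu(-4)=-2880, h_uu(-1)=900, h_uu(2)=-720, h_uu(4)=1600; h_vv(-4)=18, h_vv(2)=-18.
Local minima occur where both diagonal entries positive: (-1, -4), (4, -4). Count: 2.

2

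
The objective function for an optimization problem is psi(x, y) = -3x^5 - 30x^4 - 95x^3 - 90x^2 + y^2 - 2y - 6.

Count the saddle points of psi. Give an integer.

psi separates as a function of x plus a function of y, so ∇psi=0 decouples.
∂psi/∂x = -15x(x + 1)(x + 3)(x + 4) = 0 at x ∈ {-4, -3, -1, 0}; ∂psi/∂y = 2(y - 1) = 0 at y ∈ {1}.
The Hessian is diagonal: diag(psi_xx, psi_yy). Second derivatives: psi_xx(-4)=180, psi_xx(-3)=-90, psi_xx(-1)=90, psi_xx(0)=-180; psi_yy(1)=2.
Saddle points occur where the two diagonal entries have opposite signs: (-3, 1), (0, 1). Count: 2.

2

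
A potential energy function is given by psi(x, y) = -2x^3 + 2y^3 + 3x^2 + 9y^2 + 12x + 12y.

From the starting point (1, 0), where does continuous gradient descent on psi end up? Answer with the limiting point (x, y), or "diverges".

(-1, -1)

psi is separable, so gradient descent decouples: x follows -∂psi/∂x, y follows -∂psi/∂y.
∂psi/∂x = -6(x - 2)(x + 1); at x=1 this is 12, so x decreases.
∂psi/∂y = 6(y + 1)(y + 2); at y=0 this is 12, so y decreases.
x converges to its nearest critical value -1 (a local min of the x-part); y converges to -1. The iterate converges to (-1, -1).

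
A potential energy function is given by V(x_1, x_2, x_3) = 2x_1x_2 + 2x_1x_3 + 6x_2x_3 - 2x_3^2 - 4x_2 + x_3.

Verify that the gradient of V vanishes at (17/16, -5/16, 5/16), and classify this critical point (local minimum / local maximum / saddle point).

saddle point

∇V = (2x_2 + 2x_3, 2x_1 + 6x_3 - 4, 2x_1 + 6x_2 - 4x_3 + 1); substituting (17/16, -5/16, 5/16) gives ∇V = (0, 0, 0), so (17/16, -5/16, 5/16) is indeed a critical point.
The Hessian is constant: H = [[0, 2, 2], [2, 0, 6], [2, 6, -4]].
Leading principal minors: Δ₁ = 0, Δ₂ = -4, Δ₃ = 64.
The minors fit neither the all-positive nor the alternating-sign pattern, so H is indefinite: a saddle point.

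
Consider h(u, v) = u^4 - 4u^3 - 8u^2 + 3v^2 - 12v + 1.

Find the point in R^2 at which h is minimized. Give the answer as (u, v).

h(u,v) separates as P(u) + Q(v) + 1, so its minimum is min P + min Q + 1.
P'(u) = 4u(u - 4)(u + 1) vanishes at u ∈ {-1, 0, 4}; Q'(v) = 6v - 12 vanishes at v ∈ {2}.
Local minima of P (where P''>0): P(-1)=-3, P(4)=-128. Local minima of Q: Q(2)=-12.
So the global minimum of h is P(4) + Q(2) + 1 = -128 − 12 + 1 = -139, attained at (4, 2).

(4, 2)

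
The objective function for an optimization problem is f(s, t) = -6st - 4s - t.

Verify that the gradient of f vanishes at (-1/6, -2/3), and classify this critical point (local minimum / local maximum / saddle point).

∇f = (-6t - 4, -6s - 1); substituting (-1/6, -2/3) gives ∇f = (0, 0), so (-1/6, -2/3) is indeed a critical point.
The Hessian of f is constant: H = [[0, -6], [-6, 0]].
det(H) = 0·0 − (-6)² = -36.
Since det(H) < 0, H is indefinite and the critical point is a saddle point.

saddle point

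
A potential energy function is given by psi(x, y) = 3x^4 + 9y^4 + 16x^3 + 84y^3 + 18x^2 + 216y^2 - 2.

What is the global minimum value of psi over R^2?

psi(x,y) separates as P(x) + Q(y) − 2, so its minimum is min P + min Q − 2.
P'(x) = 12x(x + 1)(x + 3) vanishes at x ∈ {-3, -1, 0}; Q'(y) = 36y(y + 3)(y + 4) vanishes at y ∈ {-4, -3, 0}.
Local minima of P (where P''>0): P(-3)=-27, P(0)=0. Local minima of Q: Q(-4)=384, Q(0)=0.
So the global minimum of psi is P(-3) + Q(0) − 2 = -27 + 0 − 2 = -29, attained at (-3, 0).

-29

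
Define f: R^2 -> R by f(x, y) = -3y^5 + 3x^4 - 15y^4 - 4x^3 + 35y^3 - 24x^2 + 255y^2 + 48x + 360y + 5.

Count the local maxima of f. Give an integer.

f separates as a function of x plus a function of y, so ∇f=0 decouples.
∂f/∂x = 12(x - 2)(x - 1)(x + 2) = 0 at x ∈ {-2, 1, 2}; ∂f/∂y = -15(y - 3)(y + 1)(y + 2)(y + 4) = 0 at y ∈ {-4, -2, -1, 3}.
The Hessian is diagonal: diag(f_xx, f_yy). Second derivatives: f_xx(-2)=144, f_xx(1)=-36, f_xx(2)=48; f_yy(-4)=630, f_yy(-2)=-150, f_yy(-1)=180, f_yy(3)=-2100.
Local maxima occur where both diagonal entries negative: (1, -2), (1, 3). Count: 2.

2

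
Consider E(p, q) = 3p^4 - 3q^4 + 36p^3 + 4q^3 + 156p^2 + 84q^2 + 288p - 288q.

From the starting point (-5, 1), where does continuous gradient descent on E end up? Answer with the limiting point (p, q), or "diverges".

(-4, 2)

E is separable, so gradient descent decouples: p follows -∂E/∂p, q follows -∂E/∂q.
∂E/∂p = 12(p + 2)(p + 3)(p + 4); at p=-5 this is -72, so p increases.
∂E/∂q = -12(q - 3)(q - 2)(q + 4); at q=1 this is -120, so q increases.
p converges to its nearest critical value -4 (a local min of the p-part); q converges to 2. The iterate converges to (-4, 2).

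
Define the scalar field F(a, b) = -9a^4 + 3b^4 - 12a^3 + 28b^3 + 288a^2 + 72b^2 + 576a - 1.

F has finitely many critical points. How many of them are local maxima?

F separates as a function of a plus a function of b, so ∇F=0 decouples.
∂F/∂a = -36(a - 4)(a + 1)(a + 4) = 0 at a ∈ {-4, -1, 4}; ∂F/∂b = 12b(b + 3)(b + 4) = 0 at b ∈ {-4, -3, 0}.
The Hessian is diagonal: diag(F_aa, F_bb). Second derivatives: F_aa(-4)=-864, F_aa(-1)=540, F_aa(4)=-1440; F_bb(-4)=48, F_bb(-3)=-36, F_bb(0)=144.
Local maxima occur where both diagonal entries negative: (-4, -3), (4, -3). Count: 2.

2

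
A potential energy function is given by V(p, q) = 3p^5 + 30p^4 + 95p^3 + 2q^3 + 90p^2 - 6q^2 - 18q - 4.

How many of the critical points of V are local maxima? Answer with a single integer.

V separates as a function of p plus a function of q, so ∇V=0 decouples.
∂V/∂p = 15p(p + 1)(p + 3)(p + 4) = 0 at p ∈ {-4, -3, -1, 0}; ∂V/∂q = 6(q - 3)(q + 1) = 0 at q ∈ {-1, 3}.
The Hessian is diagonal: diag(V_pp, V_qq). Second derivatives: V_pp(-4)=-180, V_pp(-3)=90, V_pp(-1)=-90, V_pp(0)=180; V_qq(-1)=-24, V_qq(3)=24.
Local maxima occur where both diagonal entries negative: (-4, -1), (-1, -1). Count: 2.

2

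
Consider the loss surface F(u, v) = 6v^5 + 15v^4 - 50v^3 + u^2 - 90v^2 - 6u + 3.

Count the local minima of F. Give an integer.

2

F separates as a function of u plus a function of v, so ∇F=0 decouples.
∂F/∂u = 2(u - 3) = 0 at u ∈ {3}; ∂F/∂v = 30v(v - 2)(v + 1)(v + 3) = 0 at v ∈ {-3, -1, 0, 2}.
The Hessian is diagonal: diag(F_uu, F_vv). Second derivatives: F_uu(3)=2; F_vv(-3)=-900, F_vv(-1)=180, F_vv(0)=-180, F_vv(2)=900.
Local minima occur where both diagonal entries positive: (3, -1), (3, 2). Count: 2.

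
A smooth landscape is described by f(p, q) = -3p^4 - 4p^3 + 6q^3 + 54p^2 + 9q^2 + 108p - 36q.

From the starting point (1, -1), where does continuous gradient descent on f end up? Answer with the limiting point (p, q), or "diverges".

(-1, 1)

f is separable, so gradient descent decouples: p follows -∂f/∂p, q follows -∂f/∂q.
∂f/∂p = -12(p - 3)(p + 1)(p + 3); at p=1 this is 192, so p decreases.
∂f/∂q = 18(q - 1)(q + 2); at q=-1 this is -36, so q increases.
p converges to its nearest critical value -1 (a local min of the p-part); q converges to 1. The iterate converges to (-1, 1).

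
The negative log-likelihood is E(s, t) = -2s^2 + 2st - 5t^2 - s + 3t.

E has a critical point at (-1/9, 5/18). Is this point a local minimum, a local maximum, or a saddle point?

local maximum

The Hessian of E is constant: H = [[-4, 2], [2, -10]].
det(H) = (-4)·(-10) − 2² = 36.
det(H) > 0 and tr(H) = -14 < 0, so H is negative definite and the point is a local maximum.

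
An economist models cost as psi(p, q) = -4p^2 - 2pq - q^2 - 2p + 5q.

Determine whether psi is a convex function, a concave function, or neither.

psi is quadratic, so its Hessian is the constant matrix H = [[-8, -2], [-2, -2]].
det(H) = 12, tr(H) = -10.
det(H) > 0 and tr(H) < 0, so H is negative definite everywhere: concave.

concave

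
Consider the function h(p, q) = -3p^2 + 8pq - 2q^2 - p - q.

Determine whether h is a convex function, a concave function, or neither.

h is quadratic, so its Hessian is the constant matrix H = [[-6, 8], [8, -4]].
det(H) = -40, tr(H) = -10.
det(H) < 0, so H is indefinite: neither convex nor concave.

neither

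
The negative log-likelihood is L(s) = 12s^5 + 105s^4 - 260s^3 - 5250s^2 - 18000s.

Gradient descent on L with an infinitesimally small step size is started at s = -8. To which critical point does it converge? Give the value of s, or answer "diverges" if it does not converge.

L'(s) = 60(s - 5)(s + 3)(s + 4)(s + 5), so L'(-8) = 46800.
Gradient descent moves in the -L' direction, i.e. s is decreasing.
There is no critical point below s=-8, and L' keeps the same sign, so the iterate runs off to −∞.

diverges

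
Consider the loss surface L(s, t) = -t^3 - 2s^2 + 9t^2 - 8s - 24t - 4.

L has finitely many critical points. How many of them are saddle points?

L separates as a function of s plus a function of t, so ∇L=0 decouples.
∂L/∂s = -4(s + 2) = 0 at s ∈ {-2}; ∂L/∂t = -3(t - 4)(t - 2) = 0 at t ∈ {2, 4}.
The Hessian is diagonal: diag(L_ss, L_tt). Second derivatives: L_ss(-2)=-4; L_tt(2)=6, L_tt(4)=-6.
Saddle points occur where the two diagonal entries have opposite signs: (-2, 2). Count: 1.

1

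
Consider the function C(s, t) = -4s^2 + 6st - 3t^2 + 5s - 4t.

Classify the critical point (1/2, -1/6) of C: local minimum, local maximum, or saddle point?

The Hessian of C is constant: H = [[-8, 6], [6, -6]].
det(H) = (-8)·(-6) − 6² = 12.
det(H) > 0 and tr(H) = -14 < 0, so H is negative definite and the point is a local maximum.

local maximum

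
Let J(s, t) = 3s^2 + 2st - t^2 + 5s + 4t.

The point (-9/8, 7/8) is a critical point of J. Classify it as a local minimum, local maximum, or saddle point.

saddle point

The Hessian of J is constant: H = [[6, 2], [2, -2]].
det(H) = 6·(-2) − 2² = -16.
Since det(H) < 0, H is indefinite and the critical point is a saddle point.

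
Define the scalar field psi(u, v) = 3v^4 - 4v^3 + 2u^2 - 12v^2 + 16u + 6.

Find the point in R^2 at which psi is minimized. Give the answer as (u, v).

psi(u,v) separates as P(u) + Q(v) + 6, so its minimum is min P + min Q + 6.
P'(u) = 4u + 16 vanishes at u ∈ {-4}; Q'(v) = 12v(v - 2)(v + 1) vanishes at v ∈ {-1, 0, 2}.
Local minima of P (where P''>0): P(-4)=-32. Local minima of Q: Q(-1)=-5, Q(2)=-32.
So the global minimum of psi is P(-4) + Q(2) + 6 = -32 − 32 + 6 = -58, attained at (-4, 2).

(-4, 2)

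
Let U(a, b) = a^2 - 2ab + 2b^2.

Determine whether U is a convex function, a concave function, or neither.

U is quadratic, so its Hessian is the constant matrix H = [[2, -2], [-2, 4]].
det(H) = 4, tr(H) = 6.
det(H) > 0 and tr(H) > 0, so H is positive definite everywhere: convex.

convex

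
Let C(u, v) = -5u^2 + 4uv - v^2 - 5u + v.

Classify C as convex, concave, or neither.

C is quadratic, so its Hessian is the constant matrix H = [[-10, 4], [4, -2]].
det(H) = 4, tr(H) = -12.
det(H) > 0 and tr(H) < 0, so H is negative definite everywhere: concave.

concave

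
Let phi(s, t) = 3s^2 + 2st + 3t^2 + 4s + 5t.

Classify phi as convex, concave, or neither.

phi is quadratic, so its Hessian is the constant matrix H = [[6, 2], [2, 6]].
det(H) = 32, tr(H) = 12.
det(H) > 0 and tr(H) > 0, so H is positive definite everywhere: convex.

convex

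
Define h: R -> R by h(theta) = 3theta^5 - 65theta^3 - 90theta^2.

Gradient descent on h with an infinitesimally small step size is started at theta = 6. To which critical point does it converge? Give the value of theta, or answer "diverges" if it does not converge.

4

h'(theta) = 15theta(theta - 4)(theta + 1)(theta + 3), so h'(6) = 11340.
Gradient descent moves in the -h' direction, i.e. theta is decreasing.
The nearest critical point in that direction is theta = 4, where h'' = 2100 > 0 (a local minimum). The iterate converges there.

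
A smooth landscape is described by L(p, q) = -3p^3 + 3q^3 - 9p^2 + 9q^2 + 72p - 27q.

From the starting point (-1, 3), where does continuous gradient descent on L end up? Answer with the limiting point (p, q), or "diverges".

(-4, 1)

L is separable, so gradient descent decouples: p follows -∂L/∂p, q follows -∂L/∂q.
∂L/∂p = -9(p - 2)(p + 4); at p=-1 this is 81, so p decreases.
∂L/∂q = 9(q - 1)(q + 3); at q=3 this is 108, so q decreases.
p converges to its nearest critical value -4 (a local min of the p-part); q converges to 1. The iterate converges to (-4, 1).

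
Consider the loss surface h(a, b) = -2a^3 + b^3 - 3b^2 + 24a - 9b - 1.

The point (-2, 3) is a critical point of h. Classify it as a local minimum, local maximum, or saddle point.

The mixed partial ∂²h/∂a∂b is 0, so the Hessian at any point is diag(h_aa, h_bb) = diag(-12a, 6(b - 1)).
At (-2, 3): H = diag(24, 12).
Both eigenvalues are positive, so H is positive definite: a local minimum.

local minimum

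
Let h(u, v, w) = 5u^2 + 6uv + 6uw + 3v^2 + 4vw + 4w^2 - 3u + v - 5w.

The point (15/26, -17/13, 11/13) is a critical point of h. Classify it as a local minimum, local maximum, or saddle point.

local minimum

The Hessian is constant: H = [[10, 6, 6], [6, 6, 4], [6, 4, 8]].
Leading principal minors: Δ₁ = 10, Δ₂ = 24, Δ₃ = 104.
All leading minors are positive, so H is positive definite: a local minimum.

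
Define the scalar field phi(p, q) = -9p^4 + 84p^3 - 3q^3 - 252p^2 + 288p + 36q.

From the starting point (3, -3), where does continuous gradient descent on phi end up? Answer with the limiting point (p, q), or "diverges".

phi is separable, so gradient descent decouples: p follows -∂phi/∂p, q follows -∂phi/∂q.
∂phi/∂p = -36(p - 4)(p - 2)(p - 1); at p=3 this is 72, so p decreases.
∂phi/∂q = -9(q - 2)(q + 2); at q=-3 this is -45, so q increases.
p converges to its nearest critical value 2 (a local min of the p-part); q converges to -2. The iterate converges to (2, -2).

(2, -2)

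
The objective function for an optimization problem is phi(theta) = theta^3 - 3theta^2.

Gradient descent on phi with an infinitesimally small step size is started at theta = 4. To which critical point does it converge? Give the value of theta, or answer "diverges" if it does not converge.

2

phi'(theta) = 3theta(theta - 2), so phi'(4) = 24.
Gradient descent moves in the -phi' direction, i.e. theta is decreasing.
The nearest critical point in that direction is theta = 2, where phi'' = 6 > 0 (a local minimum). The iterate converges there.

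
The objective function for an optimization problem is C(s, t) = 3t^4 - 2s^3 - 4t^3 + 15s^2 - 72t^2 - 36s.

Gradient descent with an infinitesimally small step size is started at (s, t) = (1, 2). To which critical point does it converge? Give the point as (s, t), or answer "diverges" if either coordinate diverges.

C is separable, so gradient descent decouples: s follows -∂C/∂s, t follows -∂C/∂t.
∂C/∂s = -6(s - 3)(s - 2); at s=1 this is -12, so s increases.
∂C/∂t = 12t(t - 4)(t + 3); at t=2 this is -240, so t increases.
s converges to its nearest critical value 2 (a local min of the s-part); t converges to 4. The iterate converges to (2, 4).

(2, 4)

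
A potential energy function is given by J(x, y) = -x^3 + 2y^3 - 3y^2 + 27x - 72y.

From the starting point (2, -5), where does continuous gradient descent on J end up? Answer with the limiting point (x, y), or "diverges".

J is separable, so gradient descent decouples: x follows -∂J/∂x, y follows -∂J/∂y.
∂J/∂x = -3(x - 3)(x + 3); at x=2 this is 15, so x decreases.
∂J/∂y = 6(y - 4)(y + 3); at y=-5 this is 108, so y decreases.
The y-coordinate has no critical point in that direction and runs off to infinity.

diverges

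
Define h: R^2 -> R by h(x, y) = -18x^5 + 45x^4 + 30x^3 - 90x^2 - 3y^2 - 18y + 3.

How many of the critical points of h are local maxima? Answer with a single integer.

h separates as a function of x plus a function of y, so ∇h=0 decouples.
∂h/∂x = -90x(x - 2)(x - 1)(x + 1) = 0 at x ∈ {-1, 0, 1, 2}; ∂h/∂y = -6(y + 3) = 0 at y ∈ {-3}.
The Hessian is diagonal: diag(h_xx, h_yy). Second derivatives: h_xx(-1)=540, h_xx(0)=-180, h_xx(1)=180, h_xx(2)=-540; h_yy(-3)=-6.
Local maxima occur where both diagonal entries negative: (0, -3), (2, -3). Count: 2.

2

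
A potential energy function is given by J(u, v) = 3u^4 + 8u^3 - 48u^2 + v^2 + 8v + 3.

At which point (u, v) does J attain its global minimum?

(-4, -4)

J(u,v) separates as P(u) + Q(v) + 3, so its minimum is min P + min Q + 3.
P'(u) = 12u(u - 2)(u + 4) vanishes at u ∈ {-4, 0, 2}; Q'(v) = 2v + 8 vanishes at v ∈ {-4}.
Local minima of P (where P''>0): P(-4)=-512, P(2)=-80. Local minima of Q: Q(-4)=-16.
So the global minimum of J is P(-4) + Q(-4) + 3 = -512 − 16 + 3 = -525, attained at (-4, -4).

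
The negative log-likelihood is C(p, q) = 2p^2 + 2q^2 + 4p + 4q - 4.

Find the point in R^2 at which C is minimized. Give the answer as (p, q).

(-1, -1)

C(p,q) separates as A(p) + B(q) − 4, so its minimum is min A + min B − 4.
A'(p) = 4p + 4 vanishes at p ∈ {-1}; B'(q) = 4q + 4 vanishes at q ∈ {-1}.
Local minima of A (where A''>0): A(-1)=-2. Local minima of B: B(-1)=-2.
So the global minimum of C is A(-1) + B(-1) − 4 = -2 − 2 − 4 = -8, attained at (-1, -1).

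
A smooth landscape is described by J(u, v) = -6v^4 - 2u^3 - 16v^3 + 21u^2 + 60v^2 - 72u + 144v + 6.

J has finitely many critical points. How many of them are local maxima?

2

J separates as a function of u plus a function of v, so ∇J=0 decouples.
∂J/∂u = -6(u - 4)(u - 3) = 0 at u ∈ {3, 4}; ∂J/∂v = -24(v - 2)(v + 1)(v + 3) = 0 at v ∈ {-3, -1, 2}.
The Hessian is diagonal: diag(J_uu, J_vv). Second derivatives: J_uu(3)=6, J_uu(4)=-6; J_vv(-3)=-240, J_vv(-1)=144, J_vv(2)=-360.
Local maxima occur where both diagonal entries negative: (4, -3), (4, 2). Count: 2.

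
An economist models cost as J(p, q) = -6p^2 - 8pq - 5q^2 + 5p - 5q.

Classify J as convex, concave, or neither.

J is quadratic, so its Hessian is the constant matrix H = [[-12, -8], [-8, -10]].
det(H) = 56, tr(H) = -22.
det(H) > 0 and tr(H) < 0, so H is negative definite everywhere: concave.

concave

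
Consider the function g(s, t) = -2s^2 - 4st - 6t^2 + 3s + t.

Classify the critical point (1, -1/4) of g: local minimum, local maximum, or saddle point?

local maximum

The Hessian of g is constant: H = [[-4, -4], [-4, -12]].
det(H) = (-4)·(-12) − (-4)² = 32.
det(H) > 0 and tr(H) = -16 < 0, so H is negative definite and the point is a local maximum.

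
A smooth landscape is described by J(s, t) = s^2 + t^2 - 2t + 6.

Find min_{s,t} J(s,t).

5

J(s,t) separates as P(s) + Q(t) + 6, so its minimum is min P + min Q + 6.
P'(s) = 2s vanishes at s ∈ {0}; Q'(t) = 2(t - 1) vanishes at t ∈ {1}.
Local minima of P (where P''>0): P(0)=0. Local minima of Q: Q(1)=-1.
So the global minimum of J is P(0) + Q(1) + 6 = 0 − 1 + 6 = 5, attained at (0, 1).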